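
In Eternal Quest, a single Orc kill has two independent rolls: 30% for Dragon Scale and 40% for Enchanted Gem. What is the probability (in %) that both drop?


For independent events, P(both) = P(A) * P(B)
= 30% * 40%
= 1200 / 100 %
= 12.0%

12.0%


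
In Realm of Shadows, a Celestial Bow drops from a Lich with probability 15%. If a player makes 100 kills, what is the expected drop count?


Expected drops = kills * (drop_rate / 100)
= 100 * (15 / 100)
= 100 * 0.15
= 15.0

15.0 drops


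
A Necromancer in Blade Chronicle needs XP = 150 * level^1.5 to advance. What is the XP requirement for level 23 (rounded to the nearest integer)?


XP = 150 * level^1.5
Substitute level = 23:
XP = 150 * 23^1.5
= 150 * 110.3041
= 16546

16546 XP


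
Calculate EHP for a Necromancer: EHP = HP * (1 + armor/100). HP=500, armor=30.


EHP = 500 * (1 + 30/100)
= 500 * (1 + 0.3)
= 500 * 1.3
= 650.0

650.0 EHP


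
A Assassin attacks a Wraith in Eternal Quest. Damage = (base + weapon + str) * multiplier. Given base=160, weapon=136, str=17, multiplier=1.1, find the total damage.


Sum base + weapon + str = 160 + 136 + 17 = 313
Multiply by 1.1:
313 * 1.1 = 344.3

344.3 damage


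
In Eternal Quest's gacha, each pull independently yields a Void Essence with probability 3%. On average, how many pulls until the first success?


Expected pulls for a geometric distribution = 1/p = 100 / rate%
= 100 / 3
= 33.33

33.33 pulls


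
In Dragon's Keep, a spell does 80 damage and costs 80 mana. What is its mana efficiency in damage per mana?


Efficiency = damage / mana
= 80 / 80
= 1.00

1.00 dmg/mana


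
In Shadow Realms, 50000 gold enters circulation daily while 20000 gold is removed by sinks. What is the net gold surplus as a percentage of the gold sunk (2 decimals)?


Net gold = 50000 - 20000 = 30000
Inflation rate = net / sunk * 100 = 30000 / 20000 * 100
= 1.5 * 100
= 150.00%

150.00%


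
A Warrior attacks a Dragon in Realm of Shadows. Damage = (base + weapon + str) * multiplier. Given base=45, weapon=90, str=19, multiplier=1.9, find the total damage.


Sum base + weapon + str = 45 + 90 + 19 = 154
Multiply by 1.9:
154 * 1.9 = 292.6

292.6 damage


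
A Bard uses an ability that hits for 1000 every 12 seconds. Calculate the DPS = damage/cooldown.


DPS = damage / cooldown
= 1000 / 12
= 83.33

83.33 DPS


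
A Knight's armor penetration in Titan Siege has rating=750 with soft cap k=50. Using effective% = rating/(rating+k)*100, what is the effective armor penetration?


effective% = rating / (rating + k) * 100
= 750 / (750 + 50) * 100
= 750 / 800 * 100
= 0.9375 * 100
= 93.75%

93.75%


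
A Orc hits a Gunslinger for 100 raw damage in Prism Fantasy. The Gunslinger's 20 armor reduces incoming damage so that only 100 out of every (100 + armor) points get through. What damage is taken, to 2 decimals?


actual = 100 * 100 / (100 + 20)
= 100 * 100 / 120
= 10000 / 120
= 83.33

83.33 damage


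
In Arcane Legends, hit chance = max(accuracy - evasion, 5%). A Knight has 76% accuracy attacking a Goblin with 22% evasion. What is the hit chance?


accuracy - evasion = 76 - 22 = 54
Apply floor: max(54, 5) = 54
Hit chance = 54%

54%


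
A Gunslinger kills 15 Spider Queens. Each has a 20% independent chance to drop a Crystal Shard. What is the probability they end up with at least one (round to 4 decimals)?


P(at least one) = 1 - P(none) = 1 - (1-p)^n
p = 20/100 = 0.2
1 - p = 0.8
(1 - p)^15 = 0.8^15 = 0.035184
P(at least one) = 1 - 0.035184 = 0.9648

0.9648


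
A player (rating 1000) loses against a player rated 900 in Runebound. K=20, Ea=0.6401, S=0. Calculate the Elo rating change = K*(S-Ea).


Elo update: delta = K * (S - Ea), where S = 0 (loses)
S - Ea = 0 - 0.6401 = -0.6401
Rating change = 20 * -0.6401
= -12.80

-12.80 rating points


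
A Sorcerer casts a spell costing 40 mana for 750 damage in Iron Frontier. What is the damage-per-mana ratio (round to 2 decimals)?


Efficiency = damage / mana
= 750 / 40
= 18.75

18.75 dmg/mana


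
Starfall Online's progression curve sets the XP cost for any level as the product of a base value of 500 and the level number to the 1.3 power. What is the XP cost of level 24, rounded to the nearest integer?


XP = 500 * level^1.3
Substitute level = 24:
XP = 500 * 24^1.3
= 500 * 62.2694
= 31135

31135 XP


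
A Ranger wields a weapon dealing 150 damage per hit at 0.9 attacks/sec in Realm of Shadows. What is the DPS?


DPS = damage * attack_speed
= 150 * 0.9
= 135.0

135.0 DPS


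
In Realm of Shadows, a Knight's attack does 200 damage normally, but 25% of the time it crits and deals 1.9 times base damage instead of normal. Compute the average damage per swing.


E[dmg] = base * (1 + crit_chance * (crit_mult - 1))
cc as decimal = 25/100 = 0.25
cm - 1 = 1.9 - 1 = 0.9
Bonus factor = 0.25 * 0.9 = 0.225
Total multiplier = 1 + 0.225 = 1.225
Expected damage = 200 * 1.225 = 245.00

245.00 damage


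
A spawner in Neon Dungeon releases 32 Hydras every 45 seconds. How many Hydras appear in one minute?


Spawns per minute = count * (60 / interval)
= 32 * (60 / 45)
= 32 * 1.3333
= 42.67

42.67 per minute


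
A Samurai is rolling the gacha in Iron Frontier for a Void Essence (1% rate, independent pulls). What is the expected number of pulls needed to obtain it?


Expected pulls for a geometric distribution = 1/p = 100 / rate%
= 100 / 1
= 100.0

100.0 pulls


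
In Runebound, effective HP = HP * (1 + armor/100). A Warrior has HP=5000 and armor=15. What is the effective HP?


EHP = 5000 * (1 + 15/100)
= 5000 * (1 + 0.15)
= 5000 * 1.15
= 5750.0

5750.0 EHP


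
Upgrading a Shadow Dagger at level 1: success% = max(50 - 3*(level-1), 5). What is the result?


raw_rate = 50 - 3 * (1 - 1)
= 50 - 3 * 0
= 50 - 0
= 50
Apply floor: max(50, 5) = 50%

50%


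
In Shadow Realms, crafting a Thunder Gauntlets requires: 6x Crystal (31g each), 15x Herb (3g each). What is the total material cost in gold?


Cost breakdown:
  Crystal: 6 * 31 = 186
  Herb: 15 * 3 = 45
Total = 186 + 45 = 231

231 gold


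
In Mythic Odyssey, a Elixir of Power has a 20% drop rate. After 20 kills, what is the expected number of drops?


Expected drops = kills * (drop_rate / 100)
= 20 * (20 / 100)
= 20 * 0.2
= 4.0

4.0 drops


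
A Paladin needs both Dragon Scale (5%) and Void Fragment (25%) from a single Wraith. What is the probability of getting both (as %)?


For independent events, P(both) = P(A) * P(B)
= 5% * 25%
= 125 / 100 %
= 1.25%

1.25%


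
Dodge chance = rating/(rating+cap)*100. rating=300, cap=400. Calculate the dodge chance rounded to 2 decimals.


dodge% = 300 / (300 + 400) * 100
= 300 / 700 * 100
= 0.428571 * 100
= 42.86%

42.86%


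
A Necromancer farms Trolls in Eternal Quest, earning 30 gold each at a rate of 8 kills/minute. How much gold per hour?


Gold per minute = 30 * 8 = 240
Gold per hour = 240 * 60 = 14400

14400 gold/hour


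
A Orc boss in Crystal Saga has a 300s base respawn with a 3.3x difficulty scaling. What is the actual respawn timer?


Respawn time = base * multiplier
= 300 * 3.3
= 990.0 seconds

990.0 seconds


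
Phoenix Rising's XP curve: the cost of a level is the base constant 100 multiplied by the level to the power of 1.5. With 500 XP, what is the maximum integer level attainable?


XP = 100 * level^1.5, so level = (XP / 100)^(1/1.5)
= (500 / 100)^(1/1.5)
= 5.0^0.6667
= 2.924
Floor: level = 2

level 2


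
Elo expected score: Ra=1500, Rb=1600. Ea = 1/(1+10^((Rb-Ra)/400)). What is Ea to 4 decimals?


Elo expected score: Ea = 1/(1 + 10^((Rb-Ra)/400))
Rb - Ra = 1600 - 1500 = 100
(Rb-Ra)/400 = 100/400 = 0.25
10^0.25 = 1.778279
Ea = 1/(1 + 1.778279) = 1/2.778279 = 0.3599

0.3599


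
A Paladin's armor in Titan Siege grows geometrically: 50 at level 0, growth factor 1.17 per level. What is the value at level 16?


value = base * growth^level
= 50 * 1.17^16
= 50 * 12.330304
= 616.52

616.52 armor


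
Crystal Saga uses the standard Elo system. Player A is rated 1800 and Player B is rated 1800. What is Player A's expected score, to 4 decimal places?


Elo expected score: Ea = 1/(1 + 10^((Rb-Ra)/400))
Rb - Ra = 1800 - 1800 = 0
(Rb-Ra)/400 = 0/400 = 0.0
10^0.0 = 1.0
Ea = 1/(1 + 1.0) = 1/2.0 = 0.5000

0.5000


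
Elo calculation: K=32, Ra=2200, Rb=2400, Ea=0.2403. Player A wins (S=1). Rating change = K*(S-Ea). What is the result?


Elo update: delta = K * (S - Ea), where S = 1 (wins)
S - Ea = 1 - 0.2403 = 0.7597
Rating change = 32 * 0.7597
= 24.31

24.31 rating points


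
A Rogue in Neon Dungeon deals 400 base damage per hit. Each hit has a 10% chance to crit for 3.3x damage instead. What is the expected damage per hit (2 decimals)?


E[dmg] = base * (1 + crit_chance * (crit_mult - 1))
cc as decimal = 10/100 = 0.1
cm - 1 = 3.3 - 1 = 2.3
Bonus factor = 0.1 * 2.3 = 0.23
Total multiplier = 1 + 0.23 = 1.23
Expected damage = 400 * 1.23 = 492.00

492.00 damage


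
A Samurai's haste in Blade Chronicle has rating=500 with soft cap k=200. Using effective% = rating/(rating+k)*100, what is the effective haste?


effective% = rating / (rating + k) * 100
= 500 / (500 + 200) * 100
= 500 / 700 * 100
= 0.714286 * 100
= 71.43%

71.43%


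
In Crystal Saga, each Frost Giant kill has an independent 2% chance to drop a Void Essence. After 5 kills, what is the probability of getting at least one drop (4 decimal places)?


P(at least one) = 1 - P(none) = 1 - (1-p)^n
p = 2/100 = 0.02
1 - p = 0.98
(1 - p)^5 = 0.98^5 = 0.903921
P(at least one) = 1 - 0.903921 = 0.0961

0.0961


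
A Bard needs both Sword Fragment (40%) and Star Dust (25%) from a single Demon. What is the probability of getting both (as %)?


For independent events, P(both) = P(A) * P(B)
= 40% * 25%
= 1000 / 100 %
= 10.0%

10.0%


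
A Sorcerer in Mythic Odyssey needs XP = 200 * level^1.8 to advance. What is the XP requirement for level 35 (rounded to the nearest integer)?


XP = 200 * level^1.8
Substitute level = 35:
XP = 200 * 35^1.8
= 200 * 601.6203
= 120324

120324 XP


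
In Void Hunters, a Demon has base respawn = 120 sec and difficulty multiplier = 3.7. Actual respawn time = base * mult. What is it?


Respawn time = base * multiplier
= 120 * 3.7
= 444.0 seconds

444.0 seconds


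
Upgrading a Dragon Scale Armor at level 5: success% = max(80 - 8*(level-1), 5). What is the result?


raw_rate = 80 - 8 * (5 - 1)
= 80 - 8 * 4
= 80 - 32
= 48
Apply floor: max(48, 5) = 48%

48%


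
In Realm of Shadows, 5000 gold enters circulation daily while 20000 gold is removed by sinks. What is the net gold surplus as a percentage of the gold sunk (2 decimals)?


Net gold = 5000 - 20000 = -15000
Inflation rate = net / sunk * 100 = -15000 / 20000 * 100
= -0.75 * 100
= -75.00%

-75.00%


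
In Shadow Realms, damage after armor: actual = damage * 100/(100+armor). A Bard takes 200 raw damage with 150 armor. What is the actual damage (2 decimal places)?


actual = 200 * 100 / (100 + 150)
= 200 * 100 / 250
= 20000 / 250
= 80.00

80.00 damage


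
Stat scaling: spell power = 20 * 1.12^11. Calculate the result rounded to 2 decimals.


value = base * growth^level
= 20 * 1.12^11
= 20 * 3.47855
= 69.57

69.57 spell power


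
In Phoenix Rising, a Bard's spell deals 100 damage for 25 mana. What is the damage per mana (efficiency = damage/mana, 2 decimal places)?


Efficiency = damage / mana
= 100 / 25
= 4.00

4.00 dmg/mana


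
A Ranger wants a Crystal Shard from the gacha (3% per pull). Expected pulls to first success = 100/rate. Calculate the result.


Expected pulls for a geometric distribution = 1/p = 100 / rate%
= 100 / 3
= 33.33

33.33 pulls


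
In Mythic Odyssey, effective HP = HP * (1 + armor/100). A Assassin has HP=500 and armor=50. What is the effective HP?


EHP = 500 * (1 + 50/100)
= 500 * (1 + 0.5)
= 500 * 1.5
= 750.0

750.0 EHP


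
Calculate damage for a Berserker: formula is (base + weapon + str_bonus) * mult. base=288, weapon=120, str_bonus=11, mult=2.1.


Sum base + weapon + str = 288 + 120 + 11 = 419
Multiply by 2.1:
419 * 2.1 = 879.9

879.9 damage


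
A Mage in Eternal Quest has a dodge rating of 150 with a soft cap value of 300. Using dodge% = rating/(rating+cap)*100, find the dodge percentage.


dodge% = 150 / (150 + 300) * 100
= 150 / 450 * 100
= 0.333333 * 100
= 33.33%

33.33%


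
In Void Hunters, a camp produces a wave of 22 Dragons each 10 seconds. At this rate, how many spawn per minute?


Spawns per minute = count * (60 / interval)
= 22 * (60 / 10)
= 22 * 6.0
= 132.0

132.0 per minute


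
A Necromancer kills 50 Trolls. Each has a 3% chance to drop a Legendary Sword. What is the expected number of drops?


Expected drops = kills * (drop_rate / 100)
= 50 * (3 / 100)
= 50 * 0.03
= 1.5

1.5 drops


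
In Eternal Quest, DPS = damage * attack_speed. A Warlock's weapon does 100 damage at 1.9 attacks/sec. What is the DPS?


DPS = damage * attack_speed
= 100 * 1.9
= 190.0

190.0 DPS


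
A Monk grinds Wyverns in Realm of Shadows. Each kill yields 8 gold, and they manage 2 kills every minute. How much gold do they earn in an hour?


Gold per minute = 8 * 2 = 16
Gold per hour = 16 * 60 = 960

960 gold/hour


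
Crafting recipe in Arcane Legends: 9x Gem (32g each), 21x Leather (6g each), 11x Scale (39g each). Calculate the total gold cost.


Cost breakdown:
  Gem: 9 * 32 = 288
  Leather: 21 * 6 = 126
  Scale: 11 * 39 = 429
Total = 288 + 126 + 429 = 843

843 gold


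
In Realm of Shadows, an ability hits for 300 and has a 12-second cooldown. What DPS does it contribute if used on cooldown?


DPS = damage / cooldown
= 300 / 12
= 25.00

25.00 DPS


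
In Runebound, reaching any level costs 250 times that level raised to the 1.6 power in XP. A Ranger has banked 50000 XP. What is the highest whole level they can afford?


XP = 250 * level^1.6, so level = (XP / 250)^(1/1.6)
= (50000 / 250)^(1/1.6)
= 200.0^0.625
= 27.4248
Floor: level = 27

level 27


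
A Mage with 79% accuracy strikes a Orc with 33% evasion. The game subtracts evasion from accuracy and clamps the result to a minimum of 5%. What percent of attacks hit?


accuracy - evasion = 79 - 33 = 46
Apply floor: max(46, 5) = 46
Hit chance = 46%

46%


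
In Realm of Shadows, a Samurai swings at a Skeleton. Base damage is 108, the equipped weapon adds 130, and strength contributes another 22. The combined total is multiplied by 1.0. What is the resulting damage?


Sum base + weapon + str = 108 + 130 + 22 = 260
Multiply by 1.0:
260 * 1.0 = 260.0

260.0 damage


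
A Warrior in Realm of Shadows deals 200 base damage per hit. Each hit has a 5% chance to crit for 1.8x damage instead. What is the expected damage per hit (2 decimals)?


E[dmg] = base * (1 + crit_chance * (crit_mult - 1))
cc as decimal = 5/100 = 0.05
cm - 1 = 1.8 - 1 = 0.8
Bonus factor = 0.05 * 0.8 = 0.04
Total multiplier = 1 + 0.04 = 1.04
Expected damage = 200 * 1.04 = 208.00

208.00 damage


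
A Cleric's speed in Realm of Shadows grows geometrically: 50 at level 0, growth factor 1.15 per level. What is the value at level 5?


value = base * growth^level
= 50 * 1.15^5
= 50 * 2.011357
= 100.57

100.57 speed


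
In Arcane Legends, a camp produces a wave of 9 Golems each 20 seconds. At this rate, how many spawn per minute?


Spawns per minute = count * (60 / interval)
= 9 * (60 / 20)
= 9 * 3.0
= 27.0

27.0 per minute


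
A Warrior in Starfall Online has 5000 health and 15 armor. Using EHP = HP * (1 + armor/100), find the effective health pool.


EHP = 5000 * (1 + 15/100)
= 5000 * (1 + 0.15)
= 5000 * 1.15
= 5750.0

5750.0 EHP


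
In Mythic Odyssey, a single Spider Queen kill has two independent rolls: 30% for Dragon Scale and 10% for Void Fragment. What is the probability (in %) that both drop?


For independent events, P(both) = P(A) * P(B)
= 30% * 10%
= 300 / 100 %
= 3.0%

3.0%


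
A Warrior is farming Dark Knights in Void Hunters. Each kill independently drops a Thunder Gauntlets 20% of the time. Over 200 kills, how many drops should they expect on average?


Expected drops = kills * (drop_rate / 100)
= 200 * (20 / 100)
= 200 * 0.2
= 40.0

40.0 drops


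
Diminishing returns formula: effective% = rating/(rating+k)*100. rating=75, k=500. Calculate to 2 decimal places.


effective% = rating / (rating + k) * 100
= 75 / (75 + 500) * 100
= 75 / 575 * 100
= 0.130435 * 100
= 13.04%

13.04%


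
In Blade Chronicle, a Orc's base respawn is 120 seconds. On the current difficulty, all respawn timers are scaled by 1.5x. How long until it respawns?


Respawn time = base * multiplier
= 120 * 1.5
= 180.0 seconds

180.0 seconds


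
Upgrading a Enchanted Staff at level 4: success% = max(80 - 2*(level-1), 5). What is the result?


raw_rate = 80 - 2 * (4 - 1)
= 80 - 2 * 3
= 80 - 6
= 74
Apply floor: max(74, 5) = 74%

74%


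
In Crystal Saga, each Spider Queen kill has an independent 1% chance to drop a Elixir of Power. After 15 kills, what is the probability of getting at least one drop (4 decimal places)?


P(at least one) = 1 - P(none) = 1 - (1-p)^n
p = 1/100 = 0.01
1 - p = 0.99
(1 - p)^15 = 0.99^15 = 0.860058
P(at least one) = 1 - 0.860058 = 0.1399

0.1399


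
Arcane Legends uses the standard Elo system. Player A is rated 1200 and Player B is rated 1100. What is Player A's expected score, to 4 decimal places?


Elo expected score: Ea = 1/(1 + 10^((Rb-Ra)/400))
Rb - Ra = 1100 - 1200 = -100
(Rb-Ra)/400 = -100/400 = -0.25
10^-0.25 = 0.562341
Ea = 1/(1 + 0.562341) = 1/1.562341 = 0.6401

0.6401


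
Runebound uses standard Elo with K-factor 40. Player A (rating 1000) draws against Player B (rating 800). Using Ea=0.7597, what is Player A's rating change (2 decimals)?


Elo update: delta = K * (S - Ea), where S = 0.5 (draws)
S - Ea = 0.5 - 0.7597 = -0.2597
Rating change = 40 * -0.2597
= -10.39

-10.39 rating points


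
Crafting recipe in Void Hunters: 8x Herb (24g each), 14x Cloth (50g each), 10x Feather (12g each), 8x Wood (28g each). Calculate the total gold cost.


Cost breakdown:
  Herb: 8 * 24 = 192
  Cloth: 14 * 50 = 700
  Feather: 10 * 12 = 120
  Wood: 8 * 28 = 224
Total = 192 + 700 + 120 + 224 = 1236

1236 gold


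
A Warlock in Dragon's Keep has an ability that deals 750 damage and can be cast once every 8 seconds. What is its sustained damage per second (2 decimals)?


DPS = damage / cooldown
= 750 / 8
= 93.75

93.75 DPS


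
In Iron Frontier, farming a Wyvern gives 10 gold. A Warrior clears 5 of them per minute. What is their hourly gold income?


Gold per minute = 10 * 5 = 50
Gold per hour = 50 * 60 = 3000

3000 gold/hour


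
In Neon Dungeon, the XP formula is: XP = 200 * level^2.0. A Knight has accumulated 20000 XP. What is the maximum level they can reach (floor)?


XP = 200 * level^2.0, so level = (XP / 200)^(1/2.0)
= (20000 / 200)^(1/2.0)
= 100.0^0.5
= 10.0
Floor: level = 10

level 10


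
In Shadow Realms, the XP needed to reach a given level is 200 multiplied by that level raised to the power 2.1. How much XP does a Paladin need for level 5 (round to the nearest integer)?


XP = 200 * level^2.1
Substitute level = 5:
XP = 200 * 5^2.1
= 200 * 29.3655
= 5873

5873 XP


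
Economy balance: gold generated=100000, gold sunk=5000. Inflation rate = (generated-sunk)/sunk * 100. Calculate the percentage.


Net gold = 100000 - 5000 = 95000
Inflation rate = net / sunk * 100 = 95000 / 5000 * 100
= 19.0 * 100
= 1900.00%

1900.00%


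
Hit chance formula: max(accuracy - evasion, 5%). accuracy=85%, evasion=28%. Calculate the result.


accuracy - evasion = 85 - 28 = 57
Apply floor: max(57, 5) = 57
Hit chance = 57%

57%


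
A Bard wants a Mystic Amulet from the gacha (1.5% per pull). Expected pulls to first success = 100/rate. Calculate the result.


Expected pulls for a geometric distribution = 1/p = 100 / rate%
= 100 / 1.5
= 66.67

66.67 pulls


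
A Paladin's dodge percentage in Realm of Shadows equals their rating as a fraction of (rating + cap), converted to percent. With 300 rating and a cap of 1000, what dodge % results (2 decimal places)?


dodge% = 300 / (300 + 1000) * 100
= 300 / 1300 * 100
= 0.230769 * 100
= 23.08%

23.08%


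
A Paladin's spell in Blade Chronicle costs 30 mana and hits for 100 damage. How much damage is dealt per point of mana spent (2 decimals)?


Efficiency = damage / mana
= 100 / 30
= 3.33

3.33 dmg/mana


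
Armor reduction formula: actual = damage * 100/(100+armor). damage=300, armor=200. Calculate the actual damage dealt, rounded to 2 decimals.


actual = 300 * 100 / (100 + 200)
= 300 * 100 / 300
= 30000 / 300
= 100.00

100.00 damage


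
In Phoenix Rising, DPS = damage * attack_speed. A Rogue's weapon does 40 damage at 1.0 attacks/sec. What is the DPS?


DPS = damage * attack_speed
= 40 * 1.0
= 40.0

40.0 DPS


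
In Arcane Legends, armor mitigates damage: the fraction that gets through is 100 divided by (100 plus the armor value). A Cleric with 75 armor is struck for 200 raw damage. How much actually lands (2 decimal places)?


actual = 200 * 100 / (100 + 75)
= 200 * 100 / 175
= 20000 / 175
= 114.29

114.29 damage


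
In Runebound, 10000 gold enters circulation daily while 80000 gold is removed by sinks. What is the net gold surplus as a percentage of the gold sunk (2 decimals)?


Net gold = 10000 - 80000 = -70000
Inflation rate = net / sunk * 100 = -70000 / 80000 * 100
= -0.875 * 100
= -87.50%

-87.50%


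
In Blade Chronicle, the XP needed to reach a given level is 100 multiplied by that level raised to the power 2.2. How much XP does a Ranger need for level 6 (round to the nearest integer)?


XP = 100 * level^2.2
Substitute level = 6:
XP = 100 * 6^2.2
= 100 * 51.5149
= 5151

5151 XP


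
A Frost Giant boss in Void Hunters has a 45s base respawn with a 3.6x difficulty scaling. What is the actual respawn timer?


Respawn time = base * multiplier
= 45 * 3.6
= 162.0 seconds

162.0 seconds


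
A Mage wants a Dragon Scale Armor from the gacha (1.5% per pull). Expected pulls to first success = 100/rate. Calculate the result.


Expected pulls for a geometric distribution = 1/p = 100 / rate%
= 100 / 1.5
= 66.67

66.67 pulls


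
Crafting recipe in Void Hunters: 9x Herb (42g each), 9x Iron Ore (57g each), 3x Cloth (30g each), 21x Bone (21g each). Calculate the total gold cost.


Cost breakdown:
  Herb: 9 * 42 = 378
  Iron Ore: 9 * 57 = 513
  Cloth: 3 * 30 = 90
  Bone: 21 * 21 = 441
Total = 378 + 513 + 90 + 441 = 1422

1422 gold


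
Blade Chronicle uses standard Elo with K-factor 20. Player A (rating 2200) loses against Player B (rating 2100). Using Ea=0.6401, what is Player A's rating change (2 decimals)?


Elo update: delta = K * (S - Ea), where S = 0 (loses)
S - Ea = 0 - 0.6401 = -0.6401
Rating change = 20 * -0.6401
= -12.80

-12.80 rating points


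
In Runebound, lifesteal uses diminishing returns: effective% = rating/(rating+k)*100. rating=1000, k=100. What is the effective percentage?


effective% = rating / (rating + k) * 100
= 1000 / (1000 + 100) * 100
= 1000 / 1100 * 100
= 0.909091 * 100
= 90.91%

90.91%


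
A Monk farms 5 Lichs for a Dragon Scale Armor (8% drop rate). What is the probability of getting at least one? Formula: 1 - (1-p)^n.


P(at least one) = 1 - P(none) = 1 - (1-p)^n
p = 8/100 = 0.08
1 - p = 0.92
(1 - p)^5 = 0.92^5 = 0.659082
P(at least one) = 1 - 0.659082 = 0.3409

0.3409


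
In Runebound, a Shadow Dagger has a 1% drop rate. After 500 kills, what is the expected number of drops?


Expected drops = kills * (drop_rate / 100)
= 500 * (1 / 100)
= 500 * 0.01
= 5.0

5.0 drops


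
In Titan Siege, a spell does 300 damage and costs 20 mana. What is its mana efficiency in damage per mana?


Efficiency = damage / mana
= 300 / 20
= 15.00

15.00 dmg/mana


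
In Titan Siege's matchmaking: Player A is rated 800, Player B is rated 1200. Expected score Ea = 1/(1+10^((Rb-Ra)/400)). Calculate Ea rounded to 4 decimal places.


Elo expected score: Ea = 1/(1 + 10^((Rb-Ra)/400))
Rb - Ra = 1200 - 800 = 400
(Rb-Ra)/400 = 400/400 = 1.0
10^1.0 = 10.0
Ea = 1/(1 + 10.0) = 1/11.0 = 0.0909

0.0909


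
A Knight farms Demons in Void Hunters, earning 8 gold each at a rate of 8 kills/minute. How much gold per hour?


Gold per minute = 8 * 8 = 64
Gold per hour = 64 * 60 = 3840

3840 gold/hour


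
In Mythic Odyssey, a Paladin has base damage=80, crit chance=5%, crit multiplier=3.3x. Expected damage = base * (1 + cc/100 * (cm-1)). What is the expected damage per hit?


E[dmg] = base * (1 + crit_chance * (crit_mult - 1))
cc as decimal = 5/100 = 0.05
cm - 1 = 3.3 - 1 = 2.3
Bonus factor = 0.05 * 2.3 = 0.115
Total multiplier = 1 + 0.115 = 1.115
Expected damage = 80 * 1.115 = 89.20

89.20 damage


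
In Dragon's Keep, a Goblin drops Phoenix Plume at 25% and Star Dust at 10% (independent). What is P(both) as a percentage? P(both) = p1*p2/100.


For independent events, P(both) = P(A) * P(B)
= 25% * 10%
= 250 / 100 %
= 2.5%

2.5%


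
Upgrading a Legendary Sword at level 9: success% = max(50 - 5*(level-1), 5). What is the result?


raw_rate = 50 - 5 * (9 - 1)
= 50 - 5 * 8
= 50 - 40
= 10
Apply floor: max(10, 5) = 10%

10%


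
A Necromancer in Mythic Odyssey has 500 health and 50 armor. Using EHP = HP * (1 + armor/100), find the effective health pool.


EHP = 500 * (1 + 50/100)
= 500 * (1 + 0.5)
= 500 * 1.5
= 750.0

750.0 EHP


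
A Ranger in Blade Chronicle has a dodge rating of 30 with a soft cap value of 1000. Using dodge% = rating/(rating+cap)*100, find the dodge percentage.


dodge% = 30 / (30 + 1000) * 100
= 30 / 1030 * 100
= 0.029126 * 100
= 2.91%

2.91%


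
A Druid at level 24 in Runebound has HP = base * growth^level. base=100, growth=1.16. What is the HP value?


value = base * growth^level
= 100 * 1.16^24
= 100 * 35.236417
= 3523.64

3523.64 HP


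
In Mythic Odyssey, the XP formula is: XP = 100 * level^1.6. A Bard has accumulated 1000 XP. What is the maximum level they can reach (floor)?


XP = 100 * level^1.6, so level = (XP / 100)^(1/1.6)
= (1000 / 100)^(1/1.6)
= 10.0^0.625
= 4.217
Floor: level = 4

level 4


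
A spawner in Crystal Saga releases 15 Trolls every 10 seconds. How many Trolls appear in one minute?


Spawns per minute = count * (60 / interval)
= 15 * (60 / 10)
= 15 * 6.0
= 90.0

90.0 per minute


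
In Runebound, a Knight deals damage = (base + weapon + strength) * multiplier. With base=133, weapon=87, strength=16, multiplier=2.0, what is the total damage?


Sum base + weapon + str = 133 + 87 + 16 = 236
Multiply by 2.0:
236 * 2.0 = 472.0

472.0 damage


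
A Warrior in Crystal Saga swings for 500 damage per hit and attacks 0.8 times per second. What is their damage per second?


DPS = damage * attack_speed
= 500 * 0.8
= 400.0

400.0 DPS


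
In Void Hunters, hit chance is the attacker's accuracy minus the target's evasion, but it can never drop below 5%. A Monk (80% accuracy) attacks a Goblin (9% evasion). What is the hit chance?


accuracy - evasion = 80 - 9 = 71
Apply floor: max(71, 5) = 71
Hit chance = 71%

71%


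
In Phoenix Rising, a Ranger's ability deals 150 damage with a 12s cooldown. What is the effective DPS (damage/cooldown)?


DPS = damage / cooldown
= 150 / 12
= 12.50

12.50 DPS


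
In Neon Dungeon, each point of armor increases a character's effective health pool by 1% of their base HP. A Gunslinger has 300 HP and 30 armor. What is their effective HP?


EHP = 300 * (1 + 30/100)
= 300 * (1 + 0.3)
= 300 * 1.3
= 390.0

390.0 EHP


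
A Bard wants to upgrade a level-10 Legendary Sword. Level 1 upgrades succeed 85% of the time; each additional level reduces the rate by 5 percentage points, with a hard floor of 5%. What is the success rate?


raw_rate = 85 - 5 * (10 - 1)
= 85 - 5 * 9
= 85 - 45
= 40
Apply floor: max(40, 5) = 40%

40%


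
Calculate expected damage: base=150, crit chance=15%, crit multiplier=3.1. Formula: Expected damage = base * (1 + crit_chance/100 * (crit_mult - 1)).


E[dmg] = base * (1 + crit_chance * (crit_mult - 1))
cc as decimal = 15/100 = 0.15
cm - 1 = 3.1 - 1 = 2.1
Bonus factor = 0.15 * 2.1 = 0.315
Total multiplier = 1 + 0.315 = 1.315
Expected damage = 150 * 1.315 = 197.25

197.25 damage


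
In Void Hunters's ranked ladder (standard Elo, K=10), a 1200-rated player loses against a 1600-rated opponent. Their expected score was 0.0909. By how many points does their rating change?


Elo update: delta = K * (S - Ea), where S = 0 (loses)
S - Ea = 0 - 0.0909 = -0.0909
Rating change = 10 * -0.0909
= -0.91

-0.91 rating points


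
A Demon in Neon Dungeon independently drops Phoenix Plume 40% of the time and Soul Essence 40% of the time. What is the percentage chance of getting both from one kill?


For independent events, P(both) = P(A) * P(B)
= 40% * 40%
= 1600 / 100 %
= 16.0%

16.0%


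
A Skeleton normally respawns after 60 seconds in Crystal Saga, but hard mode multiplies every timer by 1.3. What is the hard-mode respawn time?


Respawn time = base * multiplier
= 60 * 1.3
= 78.0 seconds

78.0 seconds


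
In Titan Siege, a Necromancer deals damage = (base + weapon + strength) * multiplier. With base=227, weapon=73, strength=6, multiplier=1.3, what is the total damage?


Sum base + weapon + str = 227 + 73 + 6 = 306
Multiply by 1.3:
306 * 1.3 = 397.8

397.8 damage


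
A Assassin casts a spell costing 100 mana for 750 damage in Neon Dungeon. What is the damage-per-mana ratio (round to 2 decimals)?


Efficiency = damage / mana
= 750 / 100
= 7.50

7.50 dmg/mana


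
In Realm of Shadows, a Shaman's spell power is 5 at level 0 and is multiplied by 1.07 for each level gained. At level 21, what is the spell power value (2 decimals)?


value = base * growth^level
= 5 * 1.07^21
= 5 * 4.140562
= 20.70

20.70 spell power


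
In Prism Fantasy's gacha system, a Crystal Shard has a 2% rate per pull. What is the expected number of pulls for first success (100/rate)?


Expected pulls for a geometric distribution = 1/p = 100 / rate%
= 100 / 2
= 50.0

50.0 pulls


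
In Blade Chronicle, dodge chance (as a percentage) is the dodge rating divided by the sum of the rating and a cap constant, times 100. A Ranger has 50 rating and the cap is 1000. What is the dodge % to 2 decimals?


dodge% = 50 / (50 + 1000) * 100
= 50 / 1050 * 100
= 0.047619 * 100
= 4.76%

4.76%


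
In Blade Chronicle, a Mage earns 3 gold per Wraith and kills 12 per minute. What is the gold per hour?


Gold per minute = 3 * 12 = 36
Gold per hour = 36 * 60 = 2160

2160 gold/hour


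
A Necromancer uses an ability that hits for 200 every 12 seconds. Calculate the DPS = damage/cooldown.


DPS = damage / cooldown
= 200 / 12
= 16.67

16.67 DPS


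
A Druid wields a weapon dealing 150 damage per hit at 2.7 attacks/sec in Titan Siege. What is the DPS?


DPS = damage * attack_speed
= 150 * 2.7
= 405.0

405.0 DPS


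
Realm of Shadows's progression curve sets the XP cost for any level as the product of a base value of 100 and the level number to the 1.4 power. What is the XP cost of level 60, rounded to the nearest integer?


XP = 100 * level^1.4
Substitute level = 60:
XP = 100 * 60^1.4
= 100 * 308.6112
= 30861

30861 XP


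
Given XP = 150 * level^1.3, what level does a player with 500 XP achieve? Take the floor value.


XP = 150 * level^1.3, so level = (XP / 150)^(1/1.3)
= (500 / 150)^(1/1.3)
= 3.3333^0.7692
= 2.5247
Floor: level = 2

level 2


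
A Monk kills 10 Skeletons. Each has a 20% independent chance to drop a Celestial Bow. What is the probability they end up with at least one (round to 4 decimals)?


P(at least one) = 1 - P(none) = 1 - (1-p)^n
p = 20/100 = 0.2
1 - p = 0.8
(1 - p)^10 = 0.8^10 = 0.107374
P(at least one) = 1 - 0.107374 = 0.8926

0.8926


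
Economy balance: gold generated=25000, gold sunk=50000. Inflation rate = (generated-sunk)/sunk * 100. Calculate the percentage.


Net gold = 25000 - 50000 = -25000
Inflation rate = net / sunk * 100 = -25000 / 50000 * 100
= -0.5 * 100
= -50.00%

-50.00%


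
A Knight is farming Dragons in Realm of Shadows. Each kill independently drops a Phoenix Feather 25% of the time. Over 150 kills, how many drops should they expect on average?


Expected drops = kills * (drop_rate / 100)
= 150 * (25 / 100)
= 150 * 0.25
= 37.5

37.5 drops


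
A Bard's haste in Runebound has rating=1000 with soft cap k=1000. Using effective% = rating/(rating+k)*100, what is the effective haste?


effective% = rating / (rating + k) * 100
= 1000 / (1000 + 1000) * 100
= 1000 / 2000 * 100
= 0.5 * 100
= 50.00%

50.00%


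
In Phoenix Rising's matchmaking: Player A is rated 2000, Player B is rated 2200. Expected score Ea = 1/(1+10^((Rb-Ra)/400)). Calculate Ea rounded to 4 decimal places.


Elo expected score: Ea = 1/(1 + 10^((Rb-Ra)/400))
Rb - Ra = 2200 - 2000 = 200
(Rb-Ra)/400 = 200/400 = 0.5
10^0.5 = 3.162278
Ea = 1/(1 + 3.162278) = 1/4.162278 = 0.2403

0.2403


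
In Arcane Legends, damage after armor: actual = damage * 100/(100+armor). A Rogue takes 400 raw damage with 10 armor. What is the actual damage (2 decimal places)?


actual = 400 * 100 / (100 + 10)
= 400 * 100 / 110
= 40000 / 110
= 363.64

363.64 damage


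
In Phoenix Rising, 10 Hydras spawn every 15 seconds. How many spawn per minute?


Spawns per minute = count * (60 / interval)
= 10 * (60 / 15)
= 10 * 4.0
= 40.0

40.0 per minute


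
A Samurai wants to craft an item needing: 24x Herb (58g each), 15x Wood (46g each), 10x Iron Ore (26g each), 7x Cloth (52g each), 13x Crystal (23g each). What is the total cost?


Cost breakdown:
  Herb: 24 * 58 = 1392
  Wood: 15 * 46 = 690
  Iron Ore: 10 * 26 = 260
  Cloth: 7 * 52 = 364
  Crystal: 13 * 23 = 299
Total = 1392 + 690 + 260 + 364 + 299 = 3005

3005 gold


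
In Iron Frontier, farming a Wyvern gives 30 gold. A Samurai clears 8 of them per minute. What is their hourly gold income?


Gold per minute = 30 * 8 = 240
Gold per hour = 240 * 60 = 14400

14400 gold/hour


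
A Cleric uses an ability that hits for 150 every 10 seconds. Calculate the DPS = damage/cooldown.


DPS = damage / cooldown
= 150 / 10
= 15.00

15.00 DPS


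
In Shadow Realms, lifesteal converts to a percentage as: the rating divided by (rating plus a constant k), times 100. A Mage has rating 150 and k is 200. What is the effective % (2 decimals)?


effective% = rating / (rating + k) * 100
= 150 / (150 + 200) * 100
= 150 / 350 * 100
= 0.428571 * 100
= 42.86%

42.86%


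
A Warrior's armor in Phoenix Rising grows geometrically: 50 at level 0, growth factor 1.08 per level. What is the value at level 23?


value = base * growth^level
= 50 * 1.08^23
= 50 * 5.871464
= 293.57

293.57 armor


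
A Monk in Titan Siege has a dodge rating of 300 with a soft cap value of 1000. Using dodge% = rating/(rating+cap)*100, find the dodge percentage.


dodge% = 300 / (300 + 1000) * 100
= 300 / 1300 * 100
= 0.230769 * 100
= 23.08%

23.08%


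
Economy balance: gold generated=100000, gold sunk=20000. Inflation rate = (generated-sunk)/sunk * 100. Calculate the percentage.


Net gold = 100000 - 20000 = 80000
Inflation rate = net / sunk * 100 = 80000 / 20000 * 100
= 4.0 * 100
= 400.00%

400.00%


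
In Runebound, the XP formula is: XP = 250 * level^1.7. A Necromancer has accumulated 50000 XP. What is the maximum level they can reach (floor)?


XP = 250 * level^1.7, so level = (XP / 250)^(1/1.7)
= (50000 / 250)^(1/1.7)
= 200.0^0.5882
= 22.5708
Floor: level = 22

level 22


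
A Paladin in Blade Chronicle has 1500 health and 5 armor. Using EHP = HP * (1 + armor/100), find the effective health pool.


EHP = 1500 * (1 + 5/100)
= 1500 * (1 + 0.05)
= 1500 * 1.05
= 1575.0

1575.0 EHP


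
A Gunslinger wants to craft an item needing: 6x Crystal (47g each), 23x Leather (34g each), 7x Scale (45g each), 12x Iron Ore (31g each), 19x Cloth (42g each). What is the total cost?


Cost breakdown:
  Crystal: 6 * 47 = 282
  Leather: 23 * 34 = 782
  Scale: 7 * 45 = 315
  Iron Ore: 12 * 31 = 372
  Cloth: 19 * 42 = 798
Total = 282 + 782 + 315 + 372 + 798 = 2549

2549 gold


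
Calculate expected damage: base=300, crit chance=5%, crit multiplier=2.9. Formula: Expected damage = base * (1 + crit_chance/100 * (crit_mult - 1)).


E[dmg] = base * (1 + crit_chance * (crit_mult - 1))
cc as decimal = 5/100 = 0.05
cm - 1 = 2.9 - 1 = 1.9
Bonus factor = 0.05 * 1.9 = 0.095
Total multiplier = 1 + 0.095 = 1.095
Expected damage = 300 * 1.095 = 328.50

328.50 damage


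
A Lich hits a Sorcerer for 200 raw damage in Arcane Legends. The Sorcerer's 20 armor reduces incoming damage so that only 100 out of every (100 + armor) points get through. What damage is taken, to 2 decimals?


actual = 200 * 100 / (100 + 20)
= 200 * 100 / 120
= 20000 / 120
= 166.67

166.67 damage


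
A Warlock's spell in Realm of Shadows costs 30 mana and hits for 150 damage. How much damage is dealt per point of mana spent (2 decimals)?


Efficiency = damage / mana
= 150 / 30
= 5.00

5.00 dmg/mana


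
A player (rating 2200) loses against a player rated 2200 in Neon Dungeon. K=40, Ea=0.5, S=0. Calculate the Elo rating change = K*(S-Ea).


Elo update: delta = K * (S - Ea), where S = 0 (loses)
S - Ea = 0 - 0.5 = -0.5
Rating change = 40 * -0.5
= -20.00

-20.00 rating points


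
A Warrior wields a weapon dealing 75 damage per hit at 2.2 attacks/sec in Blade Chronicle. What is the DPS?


DPS = damage * attack_speed
= 75 * 2.2
= 165.0

165.0 DPS


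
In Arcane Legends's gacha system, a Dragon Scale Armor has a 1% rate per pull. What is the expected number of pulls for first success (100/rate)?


Expected pulls for a geometric distribution = 1/p = 100 / rate%
= 100 / 1
= 100.0

100.0 pulls


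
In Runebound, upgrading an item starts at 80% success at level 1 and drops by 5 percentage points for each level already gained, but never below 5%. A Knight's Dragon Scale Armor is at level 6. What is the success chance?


raw_rate = 80 - 5 * (6 - 1)
= 80 - 5 * 5
= 80 - 25
= 55
Apply floor: max(55, 5) = 55%

55%


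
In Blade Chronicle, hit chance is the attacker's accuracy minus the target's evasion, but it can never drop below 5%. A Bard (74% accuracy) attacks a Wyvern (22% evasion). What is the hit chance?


accuracy - evasion = 74 - 22 = 52
Apply floor: max(52, 5) = 52
Hit chance = 52%

52%


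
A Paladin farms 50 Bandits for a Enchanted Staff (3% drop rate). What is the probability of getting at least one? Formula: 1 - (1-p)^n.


P(at least one) = 1 - P(none) = 1 - (1-p)^n
p = 3/100 = 0.03
1 - p = 0.97
(1 - p)^50 = 0.97^50 = 0.218065
P(at least one) = 1 - 0.218065 = 0.7819

0.7819


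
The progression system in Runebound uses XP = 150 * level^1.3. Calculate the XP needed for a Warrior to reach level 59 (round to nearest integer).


XP = 150 * level^1.3
Substitute level = 59:
XP = 150 * 59^1.3
= 150 * 200.4969
= 30075

30075 XP


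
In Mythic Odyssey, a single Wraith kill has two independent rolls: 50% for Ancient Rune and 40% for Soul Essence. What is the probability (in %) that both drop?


For independent events, P(both) = P(A) * P(B)
= 50% * 40%
= 2000 / 100 %
= 20.0%

20.0%


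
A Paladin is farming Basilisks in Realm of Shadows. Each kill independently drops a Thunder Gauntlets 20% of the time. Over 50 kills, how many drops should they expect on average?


Expected drops = kills * (drop_rate / 100)
= 50 * (20 / 100)
= 50 * 0.2
= 10.0

10.0 drops


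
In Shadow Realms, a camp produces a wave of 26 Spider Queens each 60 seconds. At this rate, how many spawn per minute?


Spawns per minute = count * (60 / interval)
= 26 * (60 / 60)
= 26 * 1.0
= 26.0

26.0 per minute


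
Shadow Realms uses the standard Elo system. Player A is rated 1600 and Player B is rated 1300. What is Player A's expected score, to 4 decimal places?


Elo expected score: Ea = 1/(1 + 10^((Rb-Ra)/400))
Rb - Ra = 1300 - 1600 = -300
(Rb-Ra)/400 = -300/400 = -0.75
10^-0.75 = 0.177828
Ea = 1/(1 + 0.177828) = 1/1.177828 = 0.8490

0.8490
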